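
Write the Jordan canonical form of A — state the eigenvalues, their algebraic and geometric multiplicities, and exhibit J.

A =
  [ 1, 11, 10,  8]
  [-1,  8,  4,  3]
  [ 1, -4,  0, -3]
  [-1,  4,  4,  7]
J_3(4) ⊕ J_1(4)

The characteristic polynomial is
  det(x·I − A) = x^4 - 16*x^3 + 96*x^2 - 256*x + 256 = (x - 4)^4

Eigenvalues and multiplicities (the geometric multiplicity of λ is n − rank(A − λI), which equals the number of Jordan blocks for λ):
  λ = 4: algebraic multiplicity = 4, geometric multiplicity = 2

Determining the block sizes for each eigenvalue:
  λ = 4: with am = 4 and gm = 2, the partition is not yet determined (e.g. several partitions of 4 into 2 parts exist). Let N = A − (4)·I. Computing rank(N^1) = 2, rank(N^2) = 1, rank(N^3) = 0; the number of blocks of size ≥ j is rank(N^{j−1}) − rank(N^j), giving [2, 1, 1]. So we have 1 block(s) of size 3, 1 block(s) of size 1 → block sizes [3, 1]

Assembling the blocks gives a Jordan form
J =
  [4, 1, 0, 0]
  [0, 4, 1, 0]
  [0, 0, 4, 0]
  [0, 0, 0, 4]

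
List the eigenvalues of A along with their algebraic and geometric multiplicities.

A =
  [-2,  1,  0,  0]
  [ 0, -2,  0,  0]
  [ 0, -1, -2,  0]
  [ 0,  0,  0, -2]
λ = -2: alg = 4, geom = 3

Step 1 — factor the characteristic polynomial to read off the algebraic multiplicities:
  χ_A(x) = (x + 2)^4

Step 2 — compute geometric multiplicities via the rank-nullity identity g(λ) = n − rank(A − λI):
  rank(A − (-2)·I) = 1, so dim ker(A − (-2)·I) = n − 1 = 3

Summary:
  λ = -2: algebraic multiplicity = 4, geometric multiplicity = 3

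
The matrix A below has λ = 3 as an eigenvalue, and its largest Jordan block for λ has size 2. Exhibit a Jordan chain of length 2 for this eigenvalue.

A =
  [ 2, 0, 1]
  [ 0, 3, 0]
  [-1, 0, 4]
A Jordan chain for λ = 3 of length 2:
v_1 = (-1, 0, -1)ᵀ
v_2 = (1, 0, 0)ᵀ

Let N = A − (3)·I. We want v_2 with N^2 v_2 = 0 but N^1 v_2 ≠ 0; then v_{j-1} := N · v_j for j = 2, …, 2.

Pick v_2 = (1, 0, 0)ᵀ.
Then v_1 = N · v_2 = (-1, 0, -1)ᵀ.

Sanity check: (A − (3)·I) v_1 = (0, 0, 0)ᵀ = 0. ✓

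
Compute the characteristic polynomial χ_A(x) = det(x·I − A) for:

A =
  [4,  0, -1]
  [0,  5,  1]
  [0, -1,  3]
x^3 - 12*x^2 + 48*x - 64

Expanding det(x·I − A) (e.g. by cofactor expansion or by noting that A is similar to its Jordan form J, which has the same characteristic polynomial as A) gives
  χ_A(x) = x^3 - 12*x^2 + 48*x - 64
which factors as (x - 4)^3. The eigenvalues (with algebraic multiplicities) are λ = 4 with multiplicity 3.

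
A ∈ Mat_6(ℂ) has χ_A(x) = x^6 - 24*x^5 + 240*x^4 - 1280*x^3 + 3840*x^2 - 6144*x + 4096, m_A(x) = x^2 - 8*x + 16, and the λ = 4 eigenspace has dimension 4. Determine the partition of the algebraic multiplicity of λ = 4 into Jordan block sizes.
Block sizes for λ = 4: [2, 2, 1, 1]

Step 1 — from the characteristic polynomial, algebraic multiplicity of λ = 4 is 6. From dim ker(A − (4)·I) = 4, there are exactly 4 Jordan blocks for λ = 4.
Step 2 — from the minimal polynomial, the factor (x − 4)^2 tells us the largest block for λ = 4 has size 2.
Step 3 — with total size 6, 4 blocks, and largest block 2, the block sizes (in nonincreasing order) are [2, 2, 1, 1].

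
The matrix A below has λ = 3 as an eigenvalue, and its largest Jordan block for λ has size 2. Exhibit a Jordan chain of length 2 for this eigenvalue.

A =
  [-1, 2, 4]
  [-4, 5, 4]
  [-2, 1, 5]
A Jordan chain for λ = 3 of length 2:
v_1 = (-4, -4, -2)ᵀ
v_2 = (1, 0, 0)ᵀ

Let N = A − (3)·I. We want v_2 with N^2 v_2 = 0 but N^1 v_2 ≠ 0; then v_{j-1} := N · v_j for j = 2, …, 2.

Pick v_2 = (1, 0, 0)ᵀ.
Then v_1 = N · v_2 = (-4, -4, -2)ᵀ.

Sanity check: (A − (3)·I) v_1 = (0, 0, 0)ᵀ = 0. ✓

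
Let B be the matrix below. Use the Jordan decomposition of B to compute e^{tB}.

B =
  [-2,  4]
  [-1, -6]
e^{tB} =
  [2*t*exp(-4*t) + exp(-4*t), 4*t*exp(-4*t)]
  [-t*exp(-4*t), -2*t*exp(-4*t) + exp(-4*t)]

Strategy: write B = P · J · P⁻¹ where J is a Jordan canonical form, so e^{tB} = P · e^{tJ} · P⁻¹, and e^{tJ} can be computed block-by-block.

B has Jordan form
J =
  [-4,  1]
  [ 0, -4]
(up to reordering of blocks).

Per-block formulas:
  For a 2×2 Jordan block J_2(-4): exp(t · J_2(-4)) = e^(-4t)·(I + t·N), where N is the 2×2 nilpotent shift.

After assembling e^{tJ} and conjugating by P, we get:

e^{tB} =
  [2*t*exp(-4*t) + exp(-4*t), 4*t*exp(-4*t)]
  [-t*exp(-4*t), -2*t*exp(-4*t) + exp(-4*t)]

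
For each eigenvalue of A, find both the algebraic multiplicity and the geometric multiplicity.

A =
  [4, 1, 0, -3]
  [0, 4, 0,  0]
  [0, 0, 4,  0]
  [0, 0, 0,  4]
λ = 4: alg = 4, geom = 3

Step 1 — factor the characteristic polynomial to read off the algebraic multiplicities:
  χ_A(x) = (x - 4)^4

Step 2 — compute geometric multiplicities via the rank-nullity identity g(λ) = n − rank(A − λI):
  rank(A − (4)·I) = 1, so dim ker(A − (4)·I) = n − 1 = 3

Summary:
  λ = 4: algebraic multiplicity = 4, geometric multiplicity = 3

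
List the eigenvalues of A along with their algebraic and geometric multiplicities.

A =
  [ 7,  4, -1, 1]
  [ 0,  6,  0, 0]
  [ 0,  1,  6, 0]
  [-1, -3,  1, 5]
λ = 6: alg = 4, geom = 2

Step 1 — factor the characteristic polynomial to read off the algebraic multiplicities:
  χ_A(x) = (x - 6)^4

Step 2 — compute geometric multiplicities via the rank-nullity identity g(λ) = n − rank(A − λI):
  rank(A − (6)·I) = 2, so dim ker(A − (6)·I) = n − 2 = 2

Summary:
  λ = 6: algebraic multiplicity = 4, geometric multiplicity = 2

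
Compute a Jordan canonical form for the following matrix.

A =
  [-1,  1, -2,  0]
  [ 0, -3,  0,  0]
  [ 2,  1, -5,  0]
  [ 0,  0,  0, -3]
J_2(-3) ⊕ J_1(-3) ⊕ J_1(-3)

The characteristic polynomial is
  det(x·I − A) = x^4 + 12*x^3 + 54*x^2 + 108*x + 81 = (x + 3)^4

Eigenvalues and multiplicities (the geometric multiplicity of λ is n − rank(A − λI), which equals the number of Jordan blocks for λ):
  λ = -3: algebraic multiplicity = 4, geometric multiplicity = 3

Determining the block sizes for each eigenvalue:
  λ = -3: 3 blocks summing to 4 forces exactly one block of size 2 and the rest size 1 → block sizes [2, 1, 1]

Assembling the blocks gives a Jordan form
J =
  [-3,  1,  0,  0]
  [ 0, -3,  0,  0]
  [ 0,  0, -3,  0]
  [ 0,  0,  0, -3]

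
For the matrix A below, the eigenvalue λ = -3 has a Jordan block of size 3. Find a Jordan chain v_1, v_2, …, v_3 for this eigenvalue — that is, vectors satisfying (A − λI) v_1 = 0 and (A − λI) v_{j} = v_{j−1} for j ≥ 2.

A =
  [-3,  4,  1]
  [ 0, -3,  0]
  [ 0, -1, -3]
A Jordan chain for λ = -3 of length 3:
v_1 = (-1, 0, 0)ᵀ
v_2 = (4, 0, -1)ᵀ
v_3 = (0, 1, 0)ᵀ

Let N = A − (-3)·I. We want v_3 with N^3 v_3 = 0 but N^2 v_3 ≠ 0; then v_{j-1} := N · v_j for j = 3, …, 2.

Pick v_3 = (0, 1, 0)ᵀ.
Then v_2 = N · v_3 = (4, 0, -1)ᵀ.
Then v_1 = N · v_2 = (-1, 0, 0)ᵀ.

Sanity check: (A − (-3)·I) v_1 = (0, 0, 0)ᵀ = 0. ✓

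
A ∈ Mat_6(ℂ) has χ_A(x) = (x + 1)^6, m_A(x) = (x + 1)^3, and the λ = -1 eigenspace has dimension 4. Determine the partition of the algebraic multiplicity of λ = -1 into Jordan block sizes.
Block sizes for λ = -1: [3, 1, 1, 1]

Step 1 — from the characteristic polynomial, algebraic multiplicity of λ = -1 is 6. From dim ker(A − (-1)·I) = 4, there are exactly 4 Jordan blocks for λ = -1.
Step 2 — from the minimal polynomial, the factor (x + 1)^3 tells us the largest block for λ = -1 has size 3.
Step 3 — with total size 6, 4 blocks, and largest block 3, the block sizes (in nonincreasing order) are [3, 1, 1, 1].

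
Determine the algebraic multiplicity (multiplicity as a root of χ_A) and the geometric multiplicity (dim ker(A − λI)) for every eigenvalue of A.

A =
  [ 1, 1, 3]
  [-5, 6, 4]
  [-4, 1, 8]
λ = 5: alg = 3, geom = 1

Step 1 — factor the characteristic polynomial to read off the algebraic multiplicities:
  χ_A(x) = (x - 5)^3

Step 2 — compute geometric multiplicities via the rank-nullity identity g(λ) = n − rank(A − λI):
  rank(A − (5)·I) = 2, so dim ker(A − (5)·I) = n − 2 = 1

Summary:
  λ = 5: algebraic multiplicity = 3, geometric multiplicity = 1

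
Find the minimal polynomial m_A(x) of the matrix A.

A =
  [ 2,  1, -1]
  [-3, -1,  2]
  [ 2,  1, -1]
x^3

The characteristic polynomial is χ_A(x) = x^3, so the eigenvalues are known. The minimal polynomial is
  m_A(x) = Π_λ (x − λ)^{k_λ}
where k_λ is the size of the *largest* Jordan block for λ (equivalently, the smallest k with (A − λI)^k v = 0 for every generalised eigenvector v of λ).

  λ = 0: largest Jordan block has size 3, contributing (x − 0)^3

So m_A(x) = x^3 = x^3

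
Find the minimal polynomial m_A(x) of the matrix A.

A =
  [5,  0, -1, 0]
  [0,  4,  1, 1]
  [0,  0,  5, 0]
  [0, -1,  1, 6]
x^2 - 10*x + 25

The characteristic polynomial is χ_A(x) = (x - 5)^4, so the eigenvalues are known. The minimal polynomial is
  m_A(x) = Π_λ (x − λ)^{k_λ}
where k_λ is the size of the *largest* Jordan block for λ (equivalently, the smallest k with (A − λI)^k v = 0 for every generalised eigenvector v of λ).

  λ = 5: largest Jordan block has size 2, contributing (x − 5)^2

So m_A(x) = (x - 5)^2 = x^2 - 10*x + 25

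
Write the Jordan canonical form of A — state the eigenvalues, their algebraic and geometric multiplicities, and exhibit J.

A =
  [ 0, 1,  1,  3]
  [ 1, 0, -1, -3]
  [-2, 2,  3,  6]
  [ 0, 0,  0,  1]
J_2(1) ⊕ J_1(1) ⊕ J_1(1)

The characteristic polynomial is
  det(x·I − A) = x^4 - 4*x^3 + 6*x^2 - 4*x + 1 = (x - 1)^4

Eigenvalues and multiplicities (the geometric multiplicity of λ is n − rank(A − λI), which equals the number of Jordan blocks for λ):
  λ = 1: algebraic multiplicity = 4, geometric multiplicity = 3

Determining the block sizes for each eigenvalue:
  λ = 1: 3 blocks summing to 4 forces exactly one block of size 2 and the rest size 1 → block sizes [2, 1, 1]

Assembling the blocks gives a Jordan form
J =
  [1, 1, 0, 0]
  [0, 1, 0, 0]
  [0, 0, 1, 0]
  [0, 0, 0, 1]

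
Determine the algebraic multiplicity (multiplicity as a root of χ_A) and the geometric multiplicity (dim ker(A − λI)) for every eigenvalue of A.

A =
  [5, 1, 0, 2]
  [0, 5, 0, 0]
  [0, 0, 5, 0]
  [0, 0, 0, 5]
λ = 5: alg = 4, geom = 3

Step 1 — factor the characteristic polynomial to read off the algebraic multiplicities:
  χ_A(x) = (x - 5)^4

Step 2 — compute geometric multiplicities via the rank-nullity identity g(λ) = n − rank(A − λI):
  rank(A − (5)·I) = 1, so dim ker(A − (5)·I) = n − 1 = 3

Summary:
  λ = 5: algebraic multiplicity = 4, geometric multiplicity = 3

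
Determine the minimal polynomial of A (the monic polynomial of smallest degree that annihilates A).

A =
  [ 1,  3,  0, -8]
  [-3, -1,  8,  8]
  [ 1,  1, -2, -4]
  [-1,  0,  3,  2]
x^2

The characteristic polynomial is χ_A(x) = x^4, so the eigenvalues are known. The minimal polynomial is
  m_A(x) = Π_λ (x − λ)^{k_λ}
where k_λ is the size of the *largest* Jordan block for λ (equivalently, the smallest k with (A − λI)^k v = 0 for every generalised eigenvector v of λ).

  λ = 0: largest Jordan block has size 2, contributing (x − 0)^2

So m_A(x) = x^2 = x^2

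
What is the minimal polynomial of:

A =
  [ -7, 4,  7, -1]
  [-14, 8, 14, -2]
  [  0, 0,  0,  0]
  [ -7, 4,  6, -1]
x^3

The characteristic polynomial is χ_A(x) = x^4, so the eigenvalues are known. The minimal polynomial is
  m_A(x) = Π_λ (x − λ)^{k_λ}
where k_λ is the size of the *largest* Jordan block for λ (equivalently, the smallest k with (A − λI)^k v = 0 for every generalised eigenvector v of λ).

  λ = 0: largest Jordan block has size 3, contributing (x − 0)^3

So m_A(x) = x^3 = x^3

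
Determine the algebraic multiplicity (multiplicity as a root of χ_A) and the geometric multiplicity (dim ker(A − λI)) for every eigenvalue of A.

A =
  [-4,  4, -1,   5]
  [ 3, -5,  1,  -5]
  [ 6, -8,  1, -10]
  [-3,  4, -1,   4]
λ = -1: alg = 4, geom = 3

Step 1 — factor the characteristic polynomial to read off the algebraic multiplicities:
  χ_A(x) = (x + 1)^4

Step 2 — compute geometric multiplicities via the rank-nullity identity g(λ) = n − rank(A − λI):
  rank(A − (-1)·I) = 1, so dim ker(A − (-1)·I) = n − 1 = 3

Summary:
  λ = -1: algebraic multiplicity = 4, geometric multiplicity = 3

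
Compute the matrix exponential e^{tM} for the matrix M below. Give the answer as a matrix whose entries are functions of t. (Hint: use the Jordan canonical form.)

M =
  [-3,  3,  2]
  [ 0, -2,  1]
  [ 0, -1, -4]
e^{tM} =
  [exp(-3*t), t^2*exp(-3*t)/2 + 3*t*exp(-3*t), t^2*exp(-3*t)/2 + 2*t*exp(-3*t)]
  [0, t*exp(-3*t) + exp(-3*t), t*exp(-3*t)]
  [0, -t*exp(-3*t), -t*exp(-3*t) + exp(-3*t)]

Strategy: write M = P · J · P⁻¹ where J is a Jordan canonical form, so e^{tM} = P · e^{tJ} · P⁻¹, and e^{tJ} can be computed block-by-block.

M has Jordan form
J =
  [-3,  1,  0]
  [ 0, -3,  1]
  [ 0,  0, -3]
(up to reordering of blocks).

Per-block formulas:
  For a 3×3 Jordan block J_3(-3): exp(t · J_3(-3)) = e^(-3t)·(I + t·N + (t^2/2)·N^2), where N is the 3×3 nilpotent shift.

After assembling e^{tJ} and conjugating by P, we get:

e^{tM} =
  [exp(-3*t), t^2*exp(-3*t)/2 + 3*t*exp(-3*t), t^2*exp(-3*t)/2 + 2*t*exp(-3*t)]
  [0, t*exp(-3*t) + exp(-3*t), t*exp(-3*t)]
  [0, -t*exp(-3*t), -t*exp(-3*t) + exp(-3*t)]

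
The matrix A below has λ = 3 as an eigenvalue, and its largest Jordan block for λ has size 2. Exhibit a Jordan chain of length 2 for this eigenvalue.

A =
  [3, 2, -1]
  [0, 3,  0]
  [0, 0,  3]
A Jordan chain for λ = 3 of length 2:
v_1 = (2, 0, 0)ᵀ
v_2 = (0, 1, 0)ᵀ

Let N = A − (3)·I. We want v_2 with N^2 v_2 = 0 but N^1 v_2 ≠ 0; then v_{j-1} := N · v_j for j = 2, …, 2.

Pick v_2 = (0, 1, 0)ᵀ.
Then v_1 = N · v_2 = (2, 0, 0)ᵀ.

Sanity check: (A − (3)·I) v_1 = (0, 0, 0)ᵀ = 0. ✓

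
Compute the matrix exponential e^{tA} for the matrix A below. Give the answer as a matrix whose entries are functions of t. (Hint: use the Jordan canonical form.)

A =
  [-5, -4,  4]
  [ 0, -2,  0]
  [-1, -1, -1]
e^{tA} =
  [-2*t*exp(-3*t) + exp(-3*t), -4*t*exp(-3*t), 4*t*exp(-3*t)]
  [0, exp(-2*t), 0]
  [-t*exp(-3*t), -2*t*exp(-3*t) + exp(-2*t) - exp(-3*t), 2*t*exp(-3*t) + exp(-3*t)]

Strategy: write A = P · J · P⁻¹ where J is a Jordan canonical form, so e^{tA} = P · e^{tJ} · P⁻¹, and e^{tJ} can be computed block-by-block.

A has Jordan form
J =
  [-3,  1,  0]
  [ 0, -3,  0]
  [ 0,  0, -2]
(up to reordering of blocks).

Per-block formulas:
  For a 2×2 Jordan block J_2(-3): exp(t · J_2(-3)) = e^(-3t)·(I + t·N), where N is the 2×2 nilpotent shift.
  For a 1×1 block at λ = -2: exp(t · [-2]) = [e^(-2t)].

After assembling e^{tJ} and conjugating by P, we get:

e^{tA} =
  [-2*t*exp(-3*t) + exp(-3*t), -4*t*exp(-3*t), 4*t*exp(-3*t)]
  [0, exp(-2*t), 0]
  [-t*exp(-3*t), -2*t*exp(-3*t) + exp(-2*t) - exp(-3*t), 2*t*exp(-3*t) + exp(-3*t)]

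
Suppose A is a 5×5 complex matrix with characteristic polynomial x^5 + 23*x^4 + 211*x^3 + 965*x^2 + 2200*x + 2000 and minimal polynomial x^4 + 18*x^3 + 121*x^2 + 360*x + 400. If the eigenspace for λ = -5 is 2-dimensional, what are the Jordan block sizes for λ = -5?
Block sizes for λ = -5: [2, 1]

Step 1 — from the characteristic polynomial, algebraic multiplicity of λ = -5 is 3. From dim ker(A − (-5)·I) = 2, there are exactly 2 Jordan blocks for λ = -5.
Step 2 — from the minimal polynomial, the factor (x + 5)^2 tells us the largest block for λ = -5 has size 2.
Step 3 — with total size 3, 2 blocks, and largest block 2, the block sizes (in nonincreasing order) are [2, 1].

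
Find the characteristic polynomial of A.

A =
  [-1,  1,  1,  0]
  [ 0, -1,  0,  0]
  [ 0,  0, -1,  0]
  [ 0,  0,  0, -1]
x^4 + 4*x^3 + 6*x^2 + 4*x + 1

Expanding det(x·I − A) (e.g. by cofactor expansion or by noting that A is similar to its Jordan form J, which has the same characteristic polynomial as A) gives
  χ_A(x) = x^4 + 4*x^3 + 6*x^2 + 4*x + 1
which factors as (x + 1)^4. The eigenvalues (with algebraic multiplicities) are λ = -1 with multiplicity 4.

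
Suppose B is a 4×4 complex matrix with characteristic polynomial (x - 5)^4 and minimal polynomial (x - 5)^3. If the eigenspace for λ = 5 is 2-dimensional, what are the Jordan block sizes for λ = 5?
Block sizes for λ = 5: [3, 1]

Step 1 — from the characteristic polynomial, algebraic multiplicity of λ = 5 is 4. From dim ker(B − (5)·I) = 2, there are exactly 2 Jordan blocks for λ = 5.
Step 2 — from the minimal polynomial, the factor (x − 5)^3 tells us the largest block for λ = 5 has size 3.
Step 3 — with total size 4, 2 blocks, and largest block 3, the block sizes (in nonincreasing order) are [3, 1].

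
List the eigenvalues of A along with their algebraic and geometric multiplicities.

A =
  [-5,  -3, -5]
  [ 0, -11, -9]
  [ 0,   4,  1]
λ = -5: alg = 3, geom = 1

Step 1 — factor the characteristic polynomial to read off the algebraic multiplicities:
  χ_A(x) = (x + 5)^3

Step 2 — compute geometric multiplicities via the rank-nullity identity g(λ) = n − rank(A − λI):
  rank(A − (-5)·I) = 2, so dim ker(A − (-5)·I) = n − 2 = 1

Summary:
  λ = -5: algebraic multiplicity = 3, geometric multiplicity = 1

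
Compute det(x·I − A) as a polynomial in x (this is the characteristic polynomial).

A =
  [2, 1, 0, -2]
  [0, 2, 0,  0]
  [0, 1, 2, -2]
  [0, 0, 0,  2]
x^4 - 8*x^3 + 24*x^2 - 32*x + 16

Expanding det(x·I − A) (e.g. by cofactor expansion or by noting that A is similar to its Jordan form J, which has the same characteristic polynomial as A) gives
  χ_A(x) = x^4 - 8*x^3 + 24*x^2 - 32*x + 16
which factors as (x - 2)^4. The eigenvalues (with algebraic multiplicities) are λ = 2 with multiplicity 4.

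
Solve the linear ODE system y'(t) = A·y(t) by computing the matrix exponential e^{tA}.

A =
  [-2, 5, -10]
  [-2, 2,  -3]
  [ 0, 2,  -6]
e^{tA} =
  [-5*t^2*exp(-2*t) + exp(-2*t), 5*t*exp(-2*t), 25*t^2*exp(-2*t)/2 - 10*t*exp(-2*t)]
  [-4*t^2*exp(-2*t) - 2*t*exp(-2*t), 4*t*exp(-2*t) + exp(-2*t), 10*t^2*exp(-2*t) - 3*t*exp(-2*t)]
  [-2*t^2*exp(-2*t), 2*t*exp(-2*t), 5*t^2*exp(-2*t) - 4*t*exp(-2*t) + exp(-2*t)]

Strategy: write A = P · J · P⁻¹ where J is a Jordan canonical form, so e^{tA} = P · e^{tJ} · P⁻¹, and e^{tJ} can be computed block-by-block.

A has Jordan form
J =
  [-2,  1,  0]
  [ 0, -2,  1]
  [ 0,  0, -2]
(up to reordering of blocks).

Per-block formulas:
  For a 3×3 Jordan block J_3(-2): exp(t · J_3(-2)) = e^(-2t)·(I + t·N + (t^2/2)·N^2), where N is the 3×3 nilpotent shift.

After assembling e^{tJ} and conjugating by P, we get:

e^{tA} =
  [-5*t^2*exp(-2*t) + exp(-2*t), 5*t*exp(-2*t), 25*t^2*exp(-2*t)/2 - 10*t*exp(-2*t)]
  [-4*t^2*exp(-2*t) - 2*t*exp(-2*t), 4*t*exp(-2*t) + exp(-2*t), 10*t^2*exp(-2*t) - 3*t*exp(-2*t)]
  [-2*t^2*exp(-2*t), 2*t*exp(-2*t), 5*t^2*exp(-2*t) - 4*t*exp(-2*t) + exp(-2*t)]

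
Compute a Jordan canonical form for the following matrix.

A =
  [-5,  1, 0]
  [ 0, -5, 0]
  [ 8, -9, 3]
J_2(-5) ⊕ J_1(3)

The characteristic polynomial is
  det(x·I − A) = x^3 + 7*x^2 - 5*x - 75 = (x - 3)*(x + 5)^2

Eigenvalues and multiplicities (the geometric multiplicity of λ is n − rank(A − λI), which equals the number of Jordan blocks for λ):
  λ = -5: algebraic multiplicity = 2, geometric multiplicity = 1
  λ = 3: algebraic multiplicity = 1, geometric multiplicity = 1

Determining the block sizes for each eigenvalue:
  λ = -5: one block (gm = 1), so the single block has size am = 2 → block sizes [2]
  λ = 3: one block (gm = 1), so the single block has size am = 1 → block sizes [1]

Assembling the blocks gives a Jordan form
J =
  [-5,  1, 0]
  [ 0, -5, 0]
  [ 0,  0, 3]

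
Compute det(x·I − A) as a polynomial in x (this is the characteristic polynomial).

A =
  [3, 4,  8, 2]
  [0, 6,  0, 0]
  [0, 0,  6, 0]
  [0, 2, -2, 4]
x^4 - 19*x^3 + 132*x^2 - 396*x + 432

Expanding det(x·I − A) (e.g. by cofactor expansion or by noting that A is similar to its Jordan form J, which has the same characteristic polynomial as A) gives
  χ_A(x) = x^4 - 19*x^3 + 132*x^2 - 396*x + 432
which factors as (x - 6)^2*(x - 4)*(x - 3). The eigenvalues (with algebraic multiplicities) are λ = 3 with multiplicity 1, λ = 4 with multiplicity 1, λ = 6 with multiplicity 2.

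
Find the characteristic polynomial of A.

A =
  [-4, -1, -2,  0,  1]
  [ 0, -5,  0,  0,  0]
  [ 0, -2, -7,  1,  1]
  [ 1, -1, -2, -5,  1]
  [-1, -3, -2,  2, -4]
x^5 + 25*x^4 + 250*x^3 + 1250*x^2 + 3125*x + 3125

Expanding det(x·I − A) (e.g. by cofactor expansion or by noting that A is similar to its Jordan form J, which has the same characteristic polynomial as A) gives
  χ_A(x) = x^5 + 25*x^4 + 250*x^3 + 1250*x^2 + 3125*x + 3125
which factors as (x + 5)^5. The eigenvalues (with algebraic multiplicities) are λ = -5 with multiplicity 5.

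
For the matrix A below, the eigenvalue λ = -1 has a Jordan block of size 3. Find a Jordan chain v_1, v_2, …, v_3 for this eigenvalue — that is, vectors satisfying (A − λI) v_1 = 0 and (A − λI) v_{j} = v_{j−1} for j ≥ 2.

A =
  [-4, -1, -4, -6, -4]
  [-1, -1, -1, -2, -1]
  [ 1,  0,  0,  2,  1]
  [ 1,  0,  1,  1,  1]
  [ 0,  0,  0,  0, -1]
A Jordan chain for λ = -1 of length 3:
v_1 = (3, 1, -1, -1, 0)ᵀ
v_2 = (-1, 0, 0, 0, 0)ᵀ
v_3 = (0, 1, 0, 0, 0)ᵀ

Let N = A − (-1)·I. We want v_3 with N^3 v_3 = 0 but N^2 v_3 ≠ 0; then v_{j-1} := N · v_j for j = 3, …, 2.

Pick v_3 = (0, 1, 0, 0, 0)ᵀ.
Then v_2 = N · v_3 = (-1, 0, 0, 0, 0)ᵀ.
Then v_1 = N · v_2 = (3, 1, -1, -1, 0)ᵀ.

Sanity check: (A − (-1)·I) v_1 = (0, 0, 0, 0, 0)ᵀ = 0. ✓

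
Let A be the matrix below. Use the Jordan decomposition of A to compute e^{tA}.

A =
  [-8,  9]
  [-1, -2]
e^{tA} =
  [-3*t*exp(-5*t) + exp(-5*t), 9*t*exp(-5*t)]
  [-t*exp(-5*t), 3*t*exp(-5*t) + exp(-5*t)]

Strategy: write A = P · J · P⁻¹ where J is a Jordan canonical form, so e^{tA} = P · e^{tJ} · P⁻¹, and e^{tJ} can be computed block-by-block.

A has Jordan form
J =
  [-5,  1]
  [ 0, -5]
(up to reordering of blocks).

Per-block formulas:
  For a 2×2 Jordan block J_2(-5): exp(t · J_2(-5)) = e^(-5t)·(I + t·N), where N is the 2×2 nilpotent shift.

After assembling e^{tJ} and conjugating by P, we get:

e^{tA} =
  [-3*t*exp(-5*t) + exp(-5*t), 9*t*exp(-5*t)]
  [-t*exp(-5*t), 3*t*exp(-5*t) + exp(-5*t)]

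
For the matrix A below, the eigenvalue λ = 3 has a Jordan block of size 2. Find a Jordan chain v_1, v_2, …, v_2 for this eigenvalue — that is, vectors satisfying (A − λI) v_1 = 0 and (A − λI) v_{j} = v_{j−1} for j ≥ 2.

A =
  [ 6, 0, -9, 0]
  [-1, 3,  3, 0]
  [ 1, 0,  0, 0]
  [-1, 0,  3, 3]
A Jordan chain for λ = 3 of length 2:
v_1 = (3, -1, 1, -1)ᵀ
v_2 = (1, 0, 0, 0)ᵀ

Let N = A − (3)·I. We want v_2 with N^2 v_2 = 0 but N^1 v_2 ≠ 0; then v_{j-1} := N · v_j for j = 2, …, 2.

Pick v_2 = (1, 0, 0, 0)ᵀ.
Then v_1 = N · v_2 = (3, -1, 1, -1)ᵀ.

Sanity check: (A − (3)·I) v_1 = (0, 0, 0, 0)ᵀ = 0. ✓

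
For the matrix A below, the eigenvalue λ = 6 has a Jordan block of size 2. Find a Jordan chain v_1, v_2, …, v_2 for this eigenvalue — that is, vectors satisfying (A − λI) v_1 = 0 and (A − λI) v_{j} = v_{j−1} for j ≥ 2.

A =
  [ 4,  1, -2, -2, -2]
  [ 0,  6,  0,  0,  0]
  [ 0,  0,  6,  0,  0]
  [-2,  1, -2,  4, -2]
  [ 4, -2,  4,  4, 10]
A Jordan chain for λ = 6 of length 2:
v_1 = (-2, 0, 0, -2, 4)ᵀ
v_2 = (1, 0, 0, 0, 0)ᵀ

Let N = A − (6)·I. We want v_2 with N^2 v_2 = 0 but N^1 v_2 ≠ 0; then v_{j-1} := N · v_j for j = 2, …, 2.

Pick v_2 = (1, 0, 0, 0, 0)ᵀ.
Then v_1 = N · v_2 = (-2, 0, 0, -2, 4)ᵀ.

Sanity check: (A − (6)·I) v_1 = (0, 0, 0, 0, 0)ᵀ = 0. ✓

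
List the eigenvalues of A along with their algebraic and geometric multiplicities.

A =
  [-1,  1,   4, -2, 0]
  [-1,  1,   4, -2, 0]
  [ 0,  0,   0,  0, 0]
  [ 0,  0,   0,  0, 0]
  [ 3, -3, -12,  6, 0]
λ = 0: alg = 5, geom = 4

Step 1 — factor the characteristic polynomial to read off the algebraic multiplicities:
  χ_A(x) = x^5

Step 2 — compute geometric multiplicities via the rank-nullity identity g(λ) = n − rank(A − λI):
  rank(A − (0)·I) = 1, so dim ker(A − (0)·I) = n − 1 = 4

Summary:
  λ = 0: algebraic multiplicity = 5, geometric multiplicity = 4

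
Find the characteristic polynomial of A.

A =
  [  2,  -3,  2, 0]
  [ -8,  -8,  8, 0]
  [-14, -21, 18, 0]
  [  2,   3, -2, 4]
x^4 - 16*x^3 + 96*x^2 - 256*x + 256

Expanding det(x·I − A) (e.g. by cofactor expansion or by noting that A is similar to its Jordan form J, which has the same characteristic polynomial as A) gives
  χ_A(x) = x^4 - 16*x^3 + 96*x^2 - 256*x + 256
which factors as (x - 4)^4. The eigenvalues (with algebraic multiplicities) are λ = 4 with multiplicity 4.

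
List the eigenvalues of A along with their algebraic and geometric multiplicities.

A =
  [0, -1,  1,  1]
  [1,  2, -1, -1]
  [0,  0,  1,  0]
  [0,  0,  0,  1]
λ = 1: alg = 4, geom = 3

Step 1 — factor the characteristic polynomial to read off the algebraic multiplicities:
  χ_A(x) = (x - 1)^4

Step 2 — compute geometric multiplicities via the rank-nullity identity g(λ) = n − rank(A − λI):
  rank(A − (1)·I) = 1, so dim ker(A − (1)·I) = n − 1 = 3

Summary:
  λ = 1: algebraic multiplicity = 4, geometric multiplicity = 3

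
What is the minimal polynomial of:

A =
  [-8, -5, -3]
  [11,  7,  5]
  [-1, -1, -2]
x^3 + 3*x^2 + 3*x + 1

The characteristic polynomial is χ_A(x) = (x + 1)^3, so the eigenvalues are known. The minimal polynomial is
  m_A(x) = Π_λ (x − λ)^{k_λ}
where k_λ is the size of the *largest* Jordan block for λ (equivalently, the smallest k with (A − λI)^k v = 0 for every generalised eigenvector v of λ).

  λ = -1: largest Jordan block has size 3, contributing (x + 1)^3

So m_A(x) = (x + 1)^3 = x^3 + 3*x^2 + 3*x + 1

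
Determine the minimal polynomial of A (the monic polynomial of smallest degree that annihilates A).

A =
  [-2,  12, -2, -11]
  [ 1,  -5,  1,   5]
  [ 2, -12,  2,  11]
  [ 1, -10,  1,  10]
x^4 - 5*x^3

The characteristic polynomial is χ_A(x) = x^3*(x - 5), so the eigenvalues are known. The minimal polynomial is
  m_A(x) = Π_λ (x − λ)^{k_λ}
where k_λ is the size of the *largest* Jordan block for λ (equivalently, the smallest k with (A − λI)^k v = 0 for every generalised eigenvector v of λ).

  λ = 0: largest Jordan block has size 3, contributing (x − 0)^3
  λ = 5: largest Jordan block has size 1, contributing (x − 5)

So m_A(x) = x^3*(x - 5) = x^4 - 5*x^3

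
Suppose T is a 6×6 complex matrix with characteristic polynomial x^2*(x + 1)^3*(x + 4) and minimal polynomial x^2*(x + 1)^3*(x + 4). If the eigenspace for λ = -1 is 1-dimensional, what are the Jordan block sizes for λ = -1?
Block sizes for λ = -1: [3]

Step 1 — from the characteristic polynomial, algebraic multiplicity of λ = -1 is 3. From dim ker(T − (-1)·I) = 1, there are exactly 1 Jordan blocks for λ = -1.
Step 2 — from the minimal polynomial, the factor (x + 1)^3 tells us the largest block for λ = -1 has size 3.
Step 3 — with total size 3, 1 blocks, and largest block 3, the block sizes (in nonincreasing order) are [3].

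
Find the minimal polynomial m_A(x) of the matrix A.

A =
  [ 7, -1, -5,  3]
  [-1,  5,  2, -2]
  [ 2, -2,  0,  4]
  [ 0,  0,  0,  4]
x^3 - 12*x^2 + 48*x - 64

The characteristic polynomial is χ_A(x) = (x - 4)^4, so the eigenvalues are known. The minimal polynomial is
  m_A(x) = Π_λ (x − λ)^{k_λ}
where k_λ is the size of the *largest* Jordan block for λ (equivalently, the smallest k with (A − λI)^k v = 0 for every generalised eigenvector v of λ).

  λ = 4: largest Jordan block has size 3, contributing (x − 4)^3

So m_A(x) = (x - 4)^3 = x^3 - 12*x^2 + 48*x - 64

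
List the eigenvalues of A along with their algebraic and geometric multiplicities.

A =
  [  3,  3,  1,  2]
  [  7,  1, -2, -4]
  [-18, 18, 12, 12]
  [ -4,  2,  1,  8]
λ = 6: alg = 4, geom = 2

Step 1 — factor the characteristic polynomial to read off the algebraic multiplicities:
  χ_A(x) = (x - 6)^4

Step 2 — compute geometric multiplicities via the rank-nullity identity g(λ) = n − rank(A − λI):
  rank(A − (6)·I) = 2, so dim ker(A − (6)·I) = n − 2 = 2

Summary:
  λ = 6: algebraic multiplicity = 4, geometric multiplicity = 2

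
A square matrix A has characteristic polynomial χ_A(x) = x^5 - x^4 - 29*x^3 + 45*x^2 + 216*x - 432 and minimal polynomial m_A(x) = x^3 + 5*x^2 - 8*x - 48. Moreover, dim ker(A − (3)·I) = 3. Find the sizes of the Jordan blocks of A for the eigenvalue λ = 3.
Block sizes for λ = 3: [1, 1, 1]

Step 1 — from the characteristic polynomial, algebraic multiplicity of λ = 3 is 3. From dim ker(A − (3)·I) = 3, there are exactly 3 Jordan blocks for λ = 3.
Step 2 — from the minimal polynomial, the factor (x − 3) tells us the largest block for λ = 3 has size 1.
Step 3 — with total size 3, 3 blocks, and largest block 1, the block sizes (in nonincreasing order) are [1, 1, 1].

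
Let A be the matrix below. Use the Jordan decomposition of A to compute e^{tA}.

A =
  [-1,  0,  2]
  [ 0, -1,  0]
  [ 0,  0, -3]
e^{tA} =
  [exp(-t), 0, exp(-t) - exp(-3*t)]
  [0, exp(-t), 0]
  [0, 0, exp(-3*t)]

Strategy: write A = P · J · P⁻¹ where J is a Jordan canonical form, so e^{tA} = P · e^{tJ} · P⁻¹, and e^{tJ} can be computed block-by-block.

A has Jordan form
J =
  [-3,  0,  0]
  [ 0, -1,  0]
  [ 0,  0, -1]
(up to reordering of blocks).

Per-block formulas:
  For a 1×1 block at λ = -1: exp(t · [-1]) = [e^(-1t)].
  For a 1×1 block at λ = -3: exp(t · [-3]) = [e^(-3t)].

After assembling e^{tJ} and conjugating by P, we get:

e^{tA} =
  [exp(-t), 0, exp(-t) - exp(-3*t)]
  [0, exp(-t), 0]
  [0, 0, exp(-3*t)]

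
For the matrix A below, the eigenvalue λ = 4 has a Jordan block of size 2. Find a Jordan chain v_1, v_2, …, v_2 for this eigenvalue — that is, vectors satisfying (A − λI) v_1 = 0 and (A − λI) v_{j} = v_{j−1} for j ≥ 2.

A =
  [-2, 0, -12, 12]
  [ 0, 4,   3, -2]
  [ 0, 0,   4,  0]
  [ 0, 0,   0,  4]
A Jordan chain for λ = 4 of length 2:
v_1 = (0, -3, 0, 0)ᵀ
v_2 = (2, 0, -1, 0)ᵀ

Let N = A − (4)·I. We want v_2 with N^2 v_2 = 0 but N^1 v_2 ≠ 0; then v_{j-1} := N · v_j for j = 2, …, 2.

Pick v_2 = (2, 0, -1, 0)ᵀ.
Then v_1 = N · v_2 = (0, -3, 0, 0)ᵀ.

Sanity check: (A − (4)·I) v_1 = (0, 0, 0, 0)ᵀ = 0. ✓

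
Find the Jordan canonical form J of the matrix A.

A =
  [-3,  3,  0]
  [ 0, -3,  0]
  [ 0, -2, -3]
J_2(-3) ⊕ J_1(-3)

The characteristic polynomial is
  det(x·I − A) = x^3 + 9*x^2 + 27*x + 27 = (x + 3)^3

Eigenvalues and multiplicities (the geometric multiplicity of λ is n − rank(A − λI), which equals the number of Jordan blocks for λ):
  λ = -3: algebraic multiplicity = 3, geometric multiplicity = 2

Determining the block sizes for each eigenvalue:
  λ = -3: 2 blocks summing to 3 forces exactly one block of size 2 and the rest size 1 → block sizes [2, 1]

Assembling the blocks gives a Jordan form
J =
  [-3,  1,  0]
  [ 0, -3,  0]
  [ 0,  0, -3]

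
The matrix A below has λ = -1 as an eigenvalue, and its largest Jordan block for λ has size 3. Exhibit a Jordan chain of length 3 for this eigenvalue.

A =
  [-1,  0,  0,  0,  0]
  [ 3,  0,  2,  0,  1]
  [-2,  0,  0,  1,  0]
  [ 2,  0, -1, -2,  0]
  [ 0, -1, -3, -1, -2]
A Jordan chain for λ = -1 of length 3:
v_1 = (0, -1, 0, 0, 1)ᵀ
v_2 = (0, 3, -2, 2, 0)ᵀ
v_3 = (1, 0, 0, 0, 0)ᵀ

Let N = A − (-1)·I. We want v_3 with N^3 v_3 = 0 but N^2 v_3 ≠ 0; then v_{j-1} := N · v_j for j = 3, …, 2.

Pick v_3 = (1, 0, 0, 0, 0)ᵀ.
Then v_2 = N · v_3 = (0, 3, -2, 2, 0)ᵀ.
Then v_1 = N · v_2 = (0, -1, 0, 0, 1)ᵀ.

Sanity check: (A − (-1)·I) v_1 = (0, 0, 0, 0, 0)ᵀ = 0. ✓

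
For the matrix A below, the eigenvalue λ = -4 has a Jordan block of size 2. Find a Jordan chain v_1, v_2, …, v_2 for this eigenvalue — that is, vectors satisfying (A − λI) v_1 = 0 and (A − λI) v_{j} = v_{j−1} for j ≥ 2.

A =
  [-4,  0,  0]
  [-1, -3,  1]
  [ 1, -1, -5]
A Jordan chain for λ = -4 of length 2:
v_1 = (0, -1, 1)ᵀ
v_2 = (1, 0, 0)ᵀ

Let N = A − (-4)·I. We want v_2 with N^2 v_2 = 0 but N^1 v_2 ≠ 0; then v_{j-1} := N · v_j for j = 2, …, 2.

Pick v_2 = (1, 0, 0)ᵀ.
Then v_1 = N · v_2 = (0, -1, 1)ᵀ.

Sanity check: (A − (-4)·I) v_1 = (0, 0, 0)ᵀ = 0. ✓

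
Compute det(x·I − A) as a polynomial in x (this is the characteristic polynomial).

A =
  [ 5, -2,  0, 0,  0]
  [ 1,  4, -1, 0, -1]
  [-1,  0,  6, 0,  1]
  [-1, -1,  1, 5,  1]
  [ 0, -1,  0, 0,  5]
x^5 - 25*x^4 + 250*x^3 - 1250*x^2 + 3125*x - 3125

Expanding det(x·I − A) (e.g. by cofactor expansion or by noting that A is similar to its Jordan form J, which has the same characteristic polynomial as A) gives
  χ_A(x) = x^5 - 25*x^4 + 250*x^3 - 1250*x^2 + 3125*x - 3125
which factors as (x - 5)^5. The eigenvalues (with algebraic multiplicities) are λ = 5 with multiplicity 5.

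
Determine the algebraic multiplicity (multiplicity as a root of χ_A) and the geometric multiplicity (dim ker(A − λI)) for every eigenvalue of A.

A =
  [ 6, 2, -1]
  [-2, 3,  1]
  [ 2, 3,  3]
λ = 4: alg = 3, geom = 1

Step 1 — factor the characteristic polynomial to read off the algebraic multiplicities:
  χ_A(x) = (x - 4)^3

Step 2 — compute geometric multiplicities via the rank-nullity identity g(λ) = n − rank(A − λI):
  rank(A − (4)·I) = 2, so dim ker(A − (4)·I) = n − 2 = 1

Summary:
  λ = 4: algebraic multiplicity = 3, geometric multiplicity = 1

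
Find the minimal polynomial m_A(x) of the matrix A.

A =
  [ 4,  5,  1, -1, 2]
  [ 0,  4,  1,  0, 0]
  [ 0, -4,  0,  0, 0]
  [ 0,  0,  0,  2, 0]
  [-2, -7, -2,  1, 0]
x^3 - 6*x^2 + 12*x - 8

The characteristic polynomial is χ_A(x) = (x - 2)^5, so the eigenvalues are known. The minimal polynomial is
  m_A(x) = Π_λ (x − λ)^{k_λ}
where k_λ is the size of the *largest* Jordan block for λ (equivalently, the smallest k with (A − λI)^k v = 0 for every generalised eigenvector v of λ).

  λ = 2: largest Jordan block has size 3, contributing (x − 2)^3

So m_A(x) = (x - 2)^3 = x^3 - 6*x^2 + 12*x - 8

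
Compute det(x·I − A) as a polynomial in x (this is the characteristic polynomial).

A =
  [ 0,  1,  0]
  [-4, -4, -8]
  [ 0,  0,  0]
x^3 + 4*x^2 + 4*x

Expanding det(x·I − A) (e.g. by cofactor expansion or by noting that A is similar to its Jordan form J, which has the same characteristic polynomial as A) gives
  χ_A(x) = x^3 + 4*x^2 + 4*x
which factors as x*(x + 2)^2. The eigenvalues (with algebraic multiplicities) are λ = -2 with multiplicity 2, λ = 0 with multiplicity 1.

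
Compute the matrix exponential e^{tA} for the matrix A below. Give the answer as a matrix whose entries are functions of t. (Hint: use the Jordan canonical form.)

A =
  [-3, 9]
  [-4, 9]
e^{tA} =
  [-6*t*exp(3*t) + exp(3*t), 9*t*exp(3*t)]
  [-4*t*exp(3*t), 6*t*exp(3*t) + exp(3*t)]

Strategy: write A = P · J · P⁻¹ where J is a Jordan canonical form, so e^{tA} = P · e^{tJ} · P⁻¹, and e^{tJ} can be computed block-by-block.

A has Jordan form
J =
  [3, 1]
  [0, 3]
(up to reordering of blocks).

Per-block formulas:
  For a 2×2 Jordan block J_2(3): exp(t · J_2(3)) = e^(3t)·(I + t·N), where N is the 2×2 nilpotent shift.

After assembling e^{tJ} and conjugating by P, we get:

e^{tA} =
  [-6*t*exp(3*t) + exp(3*t), 9*t*exp(3*t)]
  [-4*t*exp(3*t), 6*t*exp(3*t) + exp(3*t)]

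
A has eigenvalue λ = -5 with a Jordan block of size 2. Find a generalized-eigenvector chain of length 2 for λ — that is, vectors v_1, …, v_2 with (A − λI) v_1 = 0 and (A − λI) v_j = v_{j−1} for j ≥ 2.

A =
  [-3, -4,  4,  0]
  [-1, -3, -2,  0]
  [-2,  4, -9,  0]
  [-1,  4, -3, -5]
A Jordan chain for λ = -5 of length 2:
v_1 = (2, -1, -2, -1)ᵀ
v_2 = (1, 0, 0, 0)ᵀ

Let N = A − (-5)·I. We want v_2 with N^2 v_2 = 0 but N^1 v_2 ≠ 0; then v_{j-1} := N · v_j for j = 2, …, 2.

Pick v_2 = (1, 0, 0, 0)ᵀ.
Then v_1 = N · v_2 = (2, -1, -2, -1)ᵀ.

Sanity check: (A − (-5)·I) v_1 = (0, 0, 0, 0)ᵀ = 0. ✓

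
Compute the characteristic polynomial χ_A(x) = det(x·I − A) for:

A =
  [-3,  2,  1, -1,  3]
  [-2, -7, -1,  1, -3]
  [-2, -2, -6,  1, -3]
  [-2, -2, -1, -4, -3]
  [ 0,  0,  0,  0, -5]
x^5 + 25*x^4 + 250*x^3 + 1250*x^2 + 3125*x + 3125

Expanding det(x·I − A) (e.g. by cofactor expansion or by noting that A is similar to its Jordan form J, which has the same characteristic polynomial as A) gives
  χ_A(x) = x^5 + 25*x^4 + 250*x^3 + 1250*x^2 + 3125*x + 3125
which factors as (x + 5)^5. The eigenvalues (with algebraic multiplicities) are λ = -5 with multiplicity 5.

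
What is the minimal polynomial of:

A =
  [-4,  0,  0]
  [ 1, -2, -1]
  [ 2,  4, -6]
x^2 + 8*x + 16

The characteristic polynomial is χ_A(x) = (x + 4)^3, so the eigenvalues are known. The minimal polynomial is
  m_A(x) = Π_λ (x − λ)^{k_λ}
where k_λ is the size of the *largest* Jordan block for λ (equivalently, the smallest k with (A − λI)^k v = 0 for every generalised eigenvector v of λ).

  λ = -4: largest Jordan block has size 2, contributing (x + 4)^2

So m_A(x) = (x + 4)^2 = x^2 + 8*x + 16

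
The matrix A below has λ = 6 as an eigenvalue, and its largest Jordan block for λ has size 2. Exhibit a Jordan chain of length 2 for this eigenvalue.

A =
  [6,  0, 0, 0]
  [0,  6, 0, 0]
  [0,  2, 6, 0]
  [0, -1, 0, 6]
A Jordan chain for λ = 6 of length 2:
v_1 = (0, 0, 2, -1)ᵀ
v_2 = (0, 1, 0, 0)ᵀ

Let N = A − (6)·I. We want v_2 with N^2 v_2 = 0 but N^1 v_2 ≠ 0; then v_{j-1} := N · v_j for j = 2, …, 2.

Pick v_2 = (0, 1, 0, 0)ᵀ.
Then v_1 = N · v_2 = (0, 0, 2, -1)ᵀ.

Sanity check: (A − (6)·I) v_1 = (0, 0, 0, 0)ᵀ = 0. ✓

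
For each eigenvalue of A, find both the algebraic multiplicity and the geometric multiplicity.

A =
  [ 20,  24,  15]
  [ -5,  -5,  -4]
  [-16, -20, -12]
λ = -1: alg = 1, geom = 1; λ = 2: alg = 2, geom = 1

Step 1 — factor the characteristic polynomial to read off the algebraic multiplicities:
  χ_A(x) = (x - 2)^2*(x + 1)

Step 2 — compute geometric multiplicities via the rank-nullity identity g(λ) = n − rank(A − λI):
  rank(A − (-1)·I) = 2, so dim ker(A − (-1)·I) = n − 2 = 1
  rank(A − (2)·I) = 2, so dim ker(A − (2)·I) = n − 2 = 1

Summary:
  λ = -1: algebraic multiplicity = 1, geometric multiplicity = 1
  λ = 2: algebraic multiplicity = 2, geometric multiplicity = 1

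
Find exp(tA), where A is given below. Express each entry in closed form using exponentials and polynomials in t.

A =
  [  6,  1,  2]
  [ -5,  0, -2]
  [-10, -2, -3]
e^{tA} =
  [5*t*exp(t) + exp(t), t*exp(t), 2*t*exp(t)]
  [-5*t*exp(t), -t*exp(t) + exp(t), -2*t*exp(t)]
  [-10*t*exp(t), -2*t*exp(t), -4*t*exp(t) + exp(t)]

Strategy: write A = P · J · P⁻¹ where J is a Jordan canonical form, so e^{tA} = P · e^{tJ} · P⁻¹, and e^{tJ} can be computed block-by-block.

A has Jordan form
J =
  [1, 1, 0]
  [0, 1, 0]
  [0, 0, 1]
(up to reordering of blocks).

Per-block formulas:
  For a 2×2 Jordan block J_2(1): exp(t · J_2(1)) = e^(1t)·(I + t·N), where N is the 2×2 nilpotent shift.
  For a 1×1 block at λ = 1: exp(t · [1]) = [e^(1t)].

After assembling e^{tJ} and conjugating by P, we get:

e^{tA} =
  [5*t*exp(t) + exp(t), t*exp(t), 2*t*exp(t)]
  [-5*t*exp(t), -t*exp(t) + exp(t), -2*t*exp(t)]
  [-10*t*exp(t), -2*t*exp(t), -4*t*exp(t) + exp(t)]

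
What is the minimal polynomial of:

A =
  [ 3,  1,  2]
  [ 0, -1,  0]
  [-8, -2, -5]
x^2 + 2*x + 1

The characteristic polynomial is χ_A(x) = (x + 1)^3, so the eigenvalues are known. The minimal polynomial is
  m_A(x) = Π_λ (x − λ)^{k_λ}
where k_λ is the size of the *largest* Jordan block for λ (equivalently, the smallest k with (A − λI)^k v = 0 for every generalised eigenvector v of λ).

  λ = -1: largest Jordan block has size 2, contributing (x + 1)^2

So m_A(x) = (x + 1)^2 = x^2 + 2*x + 1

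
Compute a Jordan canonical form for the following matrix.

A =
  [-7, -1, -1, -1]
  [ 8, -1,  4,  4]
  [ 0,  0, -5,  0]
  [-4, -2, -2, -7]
J_2(-5) ⊕ J_1(-5) ⊕ J_1(-5)

The characteristic polynomial is
  det(x·I − A) = x^4 + 20*x^3 + 150*x^2 + 500*x + 625 = (x + 5)^4

Eigenvalues and multiplicities (the geometric multiplicity of λ is n − rank(A − λI), which equals the number of Jordan blocks for λ):
  λ = -5: algebraic multiplicity = 4, geometric multiplicity = 3

Determining the block sizes for each eigenvalue:
  λ = -5: 3 blocks summing to 4 forces exactly one block of size 2 and the rest size 1 → block sizes [2, 1, 1]

Assembling the blocks gives a Jordan form
J =
  [-5,  1,  0,  0]
  [ 0, -5,  0,  0]
  [ 0,  0, -5,  0]
  [ 0,  0,  0, -5]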